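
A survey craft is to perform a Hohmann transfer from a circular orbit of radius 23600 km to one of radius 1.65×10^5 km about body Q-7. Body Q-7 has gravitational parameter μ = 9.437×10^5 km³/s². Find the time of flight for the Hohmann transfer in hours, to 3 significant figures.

t = 26.0 hours

Transfer-ellipse semi-major axis a_t = (r₁ + r₂)/2 = (23600 + 1.650×10^5)/2 = 94300 km.
By Kepler's third law the transfer-orbit period is T = 2π√(a_t³/μ), so t = T/2 = 93650 s.
Converting: 93650 s ÷ 3600 s/hour = 26.0 hours.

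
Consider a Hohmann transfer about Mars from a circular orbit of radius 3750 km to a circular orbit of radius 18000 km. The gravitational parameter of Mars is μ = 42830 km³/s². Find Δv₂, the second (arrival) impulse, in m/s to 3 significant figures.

Transfer-ellipse semi-major axis a_t = (r₁ + r₂)/2 = (3750 + 18000)/2 = 10875 km.
Circular speed at r = 18000 km: v_c = √(μ/r) = 1.5425 km/s.
Vis-viva on the transfer ellipse at r = 18000 km gives v_t = √[μ(2/r − 1/a_t)] = 0.90581 km/s.
Δv₂ = |v_t − v_c| = |0.90581 − 1.5425| = 0.6367 km/s.

Δv₂ = 637 m/s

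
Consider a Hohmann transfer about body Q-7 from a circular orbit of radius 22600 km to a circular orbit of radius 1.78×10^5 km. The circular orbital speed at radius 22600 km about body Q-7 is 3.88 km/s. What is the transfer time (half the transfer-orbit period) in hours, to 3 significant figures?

t = 47.5 hours

From the circular-orbit relation v² = μ/r at r = 22600 km: μ = v²r = (3.88)² × 22600 = 3.40229×10^5 km³/s².
Transfer-ellipse semi-major axis a_t = (r₁ + r₂)/2 = (22600 + 1.780×10^5)/2 = 1.003×10^5 km.
By Kepler's third law the transfer-orbit period is T = 2π√(a_t³/μ), so t = T/2 = 1.711×10^5 s.
Converting: 1.711×10^5 s ÷ 3600 s/hour = 47.5 hours.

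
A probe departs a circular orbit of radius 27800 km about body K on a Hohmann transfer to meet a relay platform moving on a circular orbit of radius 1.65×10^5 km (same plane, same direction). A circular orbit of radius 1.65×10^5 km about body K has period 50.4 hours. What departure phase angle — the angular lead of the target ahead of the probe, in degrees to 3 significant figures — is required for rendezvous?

φ = 99.6°

From Kepler's third law T² = 4π²r³/μ at r = 1.65×10^5 km, T = 50.4 hours = 50.4 × 3600 s = 1.8144×10^5 s: μ = 4π²r³/T² = 5.38698×10^6 km³/s².
Semi-major axis of the transfer orbit: a_t = (27800 + 1.650×10^5)/2 = 96400 km.
Transfer time t = π√(a_t³/μ) = 40510 s.
Target angular speed ω₂ = √(μ/r₂³) = 3.463×10^-5 rad/s.
Angle swept by the target during transfer: ω₂·t = 1.4029 rad = 80.38°.
The probe traverses 180° on the transfer ellipse, so the target must lead by 180° − 80.38° = 99.6°.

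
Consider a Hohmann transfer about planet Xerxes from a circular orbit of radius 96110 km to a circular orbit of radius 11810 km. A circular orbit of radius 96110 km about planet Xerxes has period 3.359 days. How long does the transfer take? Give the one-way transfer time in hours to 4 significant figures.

From Kepler's third law T² = 4π²r³/μ at r = 96110 km, T = 3.359 days = 3.359 × 86400 s = 2.902176×10^5 s: μ = 4π²r³/T² = 4.16119×10^5 km³/s².
Semi-major axis of the transfer orbit: a_t = (96110 + 11810)/2 = 53960 km.
Half the transfer-orbit period gives t = π√(a_t³/μ) = 61040 s.
Converting: 61040 s ÷ 3600 s/hour = 16.96 hours.

t = 16.96 hours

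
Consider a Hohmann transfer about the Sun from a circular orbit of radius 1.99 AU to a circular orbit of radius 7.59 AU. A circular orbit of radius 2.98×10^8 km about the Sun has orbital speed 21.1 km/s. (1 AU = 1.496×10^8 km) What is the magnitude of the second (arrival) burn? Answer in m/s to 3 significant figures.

Δv₂ = 3840 m/s

From the circular-orbit relation v² = μ/r at r = 2.98×10^8 km: μ = v²r = (21.1)² × 2.98×10^8 = 1.32673×10^11 km³/s².
In km: r₁ = 1.99 × 1.496×10^8 = 2.97704×10^8 km; r₂ = 7.59 × 1.496×10^8 = 1.135464×10^9 km.
Transfer-ellipse semi-major axis a_t = (r₁ + r₂)/2 = (2.97704×10^8 + 1.135464×10^9)/2 = 7.16584×10^8 km.
Circular speed at r = 1.135464×10^9 km: v_c = √(μ/r) = 10.809 km/s.
Vis-viva on the transfer ellipse at r = 1.135464×10^9 km gives v_t = √[μ(2/r − 1/a_t)] = 6.9673 km/s.
Δv₂ = |v_t − v_c| = |6.9673 − 10.809| = 3.842 km/s.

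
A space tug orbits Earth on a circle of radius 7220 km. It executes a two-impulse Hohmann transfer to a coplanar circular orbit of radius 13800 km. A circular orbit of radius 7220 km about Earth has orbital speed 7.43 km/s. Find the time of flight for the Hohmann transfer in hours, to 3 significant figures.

From the circular-orbit relation v² = μ/r at r = 7220 km: μ = v²r = (7.43)² × 7220 = 3.98579×10^5 km³/s².
Transfer-ellipse semi-major axis a_t = (r₁ + r₂)/2 = (7220 + 13800)/2 = 10510 km.
Transfer time t = π√(a_t³/μ) = π√((10510)³ / 3.98579×10^5) = 5362 s.
Converting: 5362 s ÷ 3600 s/hour = 1.49 hours.

t = 1.49 hours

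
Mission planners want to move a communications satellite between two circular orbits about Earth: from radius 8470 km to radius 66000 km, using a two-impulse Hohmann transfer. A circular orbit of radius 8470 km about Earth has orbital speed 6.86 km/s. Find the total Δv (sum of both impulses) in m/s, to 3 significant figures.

Δv = 3560 m/s

From the circular-orbit relation v² = μ/r at r = 8470 km: μ = v²r = (6.86)² × 8470 = 3.98595×10^5 km³/s².
Transfer-ellipse semi-major axis a_t = (r₁ + r₂)/2 = (8470 + 66000)/2 = 37235 km.
Circular speed at r₁: v₁ = √(μ/r₁) = √(3.98595×10^5/8470) = 6.86000 km/s.
On the transfer ellipse at r₁, vis-viva gives v_p = √[μ(2/r₁ − 1/a_t)] = 9.13315 km/s.
First burn Δv₁ = |v_p − v₁| = 2.27315 km/s.
Circular speed at r₂: v₂ = √(μ/r₂) = 2.45750 km/s.
Transfer-orbit speed at r₂: v_a = √[μ(2/r₂ − 1/a_t)] = 1.17209 km/s.
Second burn Δv₂ = |v₂ − v_a| = 1.28541 km/s.
Δv = Δv₁ + Δv₂ = 2.27315 + 1.28541 = 3.559 km/s.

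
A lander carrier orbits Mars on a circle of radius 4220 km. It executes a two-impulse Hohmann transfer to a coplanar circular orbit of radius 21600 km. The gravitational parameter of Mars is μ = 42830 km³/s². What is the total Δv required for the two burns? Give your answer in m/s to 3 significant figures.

Semi-major axis of the transfer orbit: a_t = (4220 + 21600)/2 = 12910 km.
Circular speed at r₁: v₁ = √(μ/r₁) = √(42830/4220) = 3.186 km/s.
On the transfer ellipse at r₁, vis-viva equation gives v_p = √[μ(2/r₁ − 1/a_t)] = 4.121 km/s.
First burn Δv₁ = |v_p − v₁| = 0.9350 km/s.
Circular speed at r₂: v₂ = √(μ/r₂) = 1.40814 km/s.
Transfer-orbit speed at r₂: v_a = √[μ(2/r₂ − 1/a_t)] = 0.805082 km/s.
Second burn Δv₂ = |v₂ − v_a| = 0.6031 km/s.
Δv = Δv₁ + Δv₂ = 0.9350 + 0.6031 = 1.538 km/s.

Δv = 1540 m/s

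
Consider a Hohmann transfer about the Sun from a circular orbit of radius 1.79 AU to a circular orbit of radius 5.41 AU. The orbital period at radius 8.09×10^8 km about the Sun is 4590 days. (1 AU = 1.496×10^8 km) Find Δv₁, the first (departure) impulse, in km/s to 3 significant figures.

Δv₁ = 5.03 km/s

From Kepler's third law T² = 4π²r³/μ at r = 8.09×10^8 km, T = 4590 days = 4590 × 86400 s = 3.96576×10^8 s: μ = 4π²r³/T² = 1.32908×10^11 km³/s².
In km: r₁ = 1.79 × 1.496×10^8 = 2.67784×10^8 km; r₂ = 5.41 × 1.496×10^8 = 8.09336×10^8 km.
The Hohmann ellipse has a_t = (r₁ + r₂)/2 = 5.3856×10^8 km.
Circular speed at r = 2.67784×10^8 km: v_c = √(μ/r) = 22.2784 km/s.
Transfer-orbit speed at the same r (vis-viva, a = a_t): v_t = √[μ(2/r − 1/a_t)] = 27.3106 km/s.
Δv₁ = |v_t − v_c| = |27.3106 − 22.2784| = 5.032 km/s.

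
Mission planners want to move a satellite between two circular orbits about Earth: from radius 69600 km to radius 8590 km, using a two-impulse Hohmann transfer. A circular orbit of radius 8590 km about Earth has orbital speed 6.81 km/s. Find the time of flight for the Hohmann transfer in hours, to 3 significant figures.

t = 10.7 hours

From the circular-orbit relation v² = μ/r at r = 8590 km: μ = v²r = (6.81)² × 8590 = 3.98371×10^5 km³/s².
Semi-major axis of the transfer orbit: a_t = (69600 + 8590)/2 = 39095 km.
By Kepler's third law the transfer-orbit period is T = 2π√(a_t³/μ), so t = T/2 = 38480 s.
Converting: 38480 s ÷ 3600 s/hour = 10.7 hours.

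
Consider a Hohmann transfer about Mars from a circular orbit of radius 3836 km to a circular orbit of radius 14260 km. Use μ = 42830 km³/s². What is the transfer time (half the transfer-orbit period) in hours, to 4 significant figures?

The Hohmann ellipse has a_t = (r₁ + r₂)/2 = 9048 km.
By Kepler's third law the transfer-orbit period is T = 2π√(a_t³/μ), so t = T/2 = 13065 s.
Converting: 13065 s ÷ 3600 s/hour = 3.629 hours.

t = 3.629 hours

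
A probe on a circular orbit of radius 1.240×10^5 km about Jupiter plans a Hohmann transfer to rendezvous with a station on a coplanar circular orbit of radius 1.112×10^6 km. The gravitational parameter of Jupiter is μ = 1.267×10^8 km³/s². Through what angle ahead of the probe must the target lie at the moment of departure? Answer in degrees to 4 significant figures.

φ = 105.4°

Transfer-ellipse semi-major axis a_t = (r₁ + r₂)/2 = (1.240×10^5 + 1.112×10^6)/2 = 6.180×10^5 km.
The half-period of the transfer ellipse is t = π√(a_t³/μ) = 1.356×10^5 s.
Target angular speed ω₂ = √(μ/r₂³) = 9.599×10^-6 rad/s.
Angle swept by the target during transfer: ω₂·t = 1.3016 rad = 74.58°.
The probe traverses 180° on the transfer ellipse, so the target must lead by 180° − 74.58° = 105.4°.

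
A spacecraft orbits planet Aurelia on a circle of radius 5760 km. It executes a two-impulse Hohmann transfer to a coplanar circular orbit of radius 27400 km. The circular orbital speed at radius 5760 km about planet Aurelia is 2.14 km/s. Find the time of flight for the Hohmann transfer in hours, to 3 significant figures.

t = 11.5 hours

From the circular-orbit relation v² = μ/r at r = 5760 km: μ = v²r = (2.14)² × 5760 = 26378.5 km³/s².
The Hohmann ellipse has a_t = (r₁ + r₂)/2 = 16580 km.
Half the transfer-orbit period gives t = π√(a_t³/μ) = 41300 s.
Converting: 41300 s ÷ 3600 s/hour = 11.5 hours.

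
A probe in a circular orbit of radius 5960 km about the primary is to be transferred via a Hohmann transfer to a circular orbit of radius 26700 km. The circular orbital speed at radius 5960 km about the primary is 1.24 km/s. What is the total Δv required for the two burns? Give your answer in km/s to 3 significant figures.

From the circular-orbit relation v² = μ/r at r = 5960 km: μ = v²r = (1.24)² × 5960 = 9164.10 km³/s².
The Hohmann ellipse has a_t = (r₁ + r₂)/2 = 16330 km.
Circular speed at r₁: v₁ = √(μ/r₁) = √(9164.10/5960) = 1.2400 km/s.
On the transfer ellipse at r₁, vis-viva gives v_p = √[μ(2/r₁ − 1/a_t)] = 1.5856 km/s.
First burn Δv₁ = |v_p − v₁| = 0.3456 km/s.
At r₂, v₂ = √(μ/r₂) = 0.58585 km/s.
Transfer-orbit speed at r₂: v_a = √[μ(2/r₂ − 1/a_t)] = 0.35393 km/s.
Second burn Δv₂ = |v₂ − v_a| = 0.2319 km/s.
Δv = Δv₁ + Δv₂ = 0.3456 + 0.2319 = 0.5775 km/s.

Δv = 0.577 km/s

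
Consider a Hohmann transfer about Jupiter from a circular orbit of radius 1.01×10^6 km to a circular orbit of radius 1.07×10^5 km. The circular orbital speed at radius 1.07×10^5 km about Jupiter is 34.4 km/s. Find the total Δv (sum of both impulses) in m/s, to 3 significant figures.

Δv = 18200 m/s

From the circular-orbit relation v² = μ/r at r = 1.07×10^5 km: μ = v²r = (34.4)² × 1.07×10^5 = 1.26620×10^8 km³/s².
Semi-major axis of the transfer orbit: a_t = (1.010×10^6 + 1.070×10^5)/2 = 5.585×10^5 km.
Circular speed at r₁: v₁ = √(μ/r₁) = √(1.26620×10^8/1.010×10^6) = 11.197 km/s.
On the transfer ellipse at r₁, v² = μ(2/r − 1/a) gives v_a = √[μ(2/r₁ − 1/a_t)] = 4.9008 km/s.
First burn Δv₁ = |v_a − v₁| = 6.296 km/s.
Circular speed at r₂: v₂ = √(μ/r₂) = 34.40 km/s.
Transfer-orbit speed at r₂: v_p = √[μ(2/r₂ − 1/a_t)] = 46.26 km/s.
Second burn Δv₂ = |v₂ − v_p| = 11.86 km/s.
Total Δv = Δv₁ + Δv₂ = 18.16 km/s.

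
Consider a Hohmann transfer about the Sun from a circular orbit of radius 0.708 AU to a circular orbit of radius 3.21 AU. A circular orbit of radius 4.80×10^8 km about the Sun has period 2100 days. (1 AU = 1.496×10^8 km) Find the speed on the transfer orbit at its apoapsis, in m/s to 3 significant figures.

From Kepler's third law T² = 4π²r³/μ at r = 4.80×10^8 km, T = 2100 days = 2100 × 86400 s = 1.8144×10^8 s: μ = 4π²r³/T² = 1.32623×10^11 km³/s².
In km: r₁ = 0.708 × 1.496×10^8 = 1.059168×10^8 km; r₂ = 3.21 × 1.496×10^8 = 4.80216×10^8 km.
Transfer-ellipse semi-major axis a_t = (r₁ + r₂)/2 = (1.059168×10^8 + 4.80216×10^8)/2 = 2.930664×10^8 km.
At apoapsis, r = 4.80216×10^8 km.
Applying v² = μ(2/r − 1/a_t): v = 9.991 km/s.

v = 9990 m/s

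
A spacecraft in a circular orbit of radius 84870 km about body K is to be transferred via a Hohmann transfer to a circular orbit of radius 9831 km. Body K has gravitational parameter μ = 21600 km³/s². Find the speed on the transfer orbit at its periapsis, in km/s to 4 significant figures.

v = 1.984 km/s

The Hohmann ellipse has a_t = (r₁ + r₂)/2 = 47350.5 km.
At periapsis, r = 9831 km.
From the vis-viva equation, v = √[μ(2/r − 1/a_t)] = 1.984 km/s.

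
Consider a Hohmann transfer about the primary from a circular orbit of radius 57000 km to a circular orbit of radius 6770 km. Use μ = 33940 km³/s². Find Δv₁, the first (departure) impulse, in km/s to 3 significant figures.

Semi-major axis of the transfer orbit: a_t = (57000 + 6770)/2 = 31885 km.
Circular speed at r = 57000 km: v_c = √(μ/r) = 0.77165 km/s.
Transfer-orbit speed at the same r (vis-viva, a = a_t): v_t = √[μ(2/r − 1/a_t)] = 0.35557 km/s.
Δv₁ = |v_t − v_c| = |0.35557 − 0.77165| = 0.4161 km/s.

Δv₁ = 0.416 km/s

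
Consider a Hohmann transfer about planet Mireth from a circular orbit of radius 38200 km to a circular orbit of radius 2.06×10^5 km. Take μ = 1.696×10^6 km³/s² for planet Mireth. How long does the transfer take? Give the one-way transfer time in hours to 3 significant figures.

The Hohmann ellipse has a_t = (r₁ + r₂)/2 = 1.221×10^5 km.
Half the transfer-orbit period gives t = π√(a_t³/μ) = 1.029×10^5 s.
Converting: 1.029×10^5 s ÷ 3600 s/hour = 28.6 hours.

t = 28.6 hours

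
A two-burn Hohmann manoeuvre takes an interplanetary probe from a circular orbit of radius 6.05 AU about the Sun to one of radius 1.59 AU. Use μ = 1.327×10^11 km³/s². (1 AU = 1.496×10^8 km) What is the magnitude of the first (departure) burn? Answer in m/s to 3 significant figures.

In km: r₁ = 6.05 × 1.496×10^8 = 9.0508×10^8 km; r₂ = 1.59 × 1.496×10^8 = 2.37864×10^8 km.
Semi-major axis of the transfer orbit: a_t = (9.0508×10^8 + 2.37864×10^8)/2 = 5.71472×10^8 km.
On the circular orbit at r = 9.0508×10^8 km, v_c = √(μ/r) = 12.109 km/s.
Vis-viva on the transfer ellipse at r = 9.0508×10^8 km gives v_t = √[μ(2/r − 1/a_t)] = 7.8119 km/s.
Δv₁ = |v_t − v_c| = |7.8119 − 12.109| = 4.297 km/s.

Δv₁ = 4300 m/s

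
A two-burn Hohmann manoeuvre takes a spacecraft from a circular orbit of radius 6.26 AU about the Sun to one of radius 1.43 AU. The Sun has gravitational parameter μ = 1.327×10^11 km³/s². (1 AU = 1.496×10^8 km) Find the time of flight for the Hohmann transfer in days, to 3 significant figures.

t = 1380 days

In km: r₁ = 6.26 × 1.496×10^8 = 9.36496×10^8 km; r₂ = 1.43 × 1.496×10^8 = 2.13928×10^8 km.
Semi-major axis of the transfer orbit: a_t = (9.36496×10^8 + 2.13928×10^8)/2 = 5.75212×10^8 km.
By Kepler's third law the transfer-orbit period is T = 2π√(a_t³/μ), so t = T/2 = 1.190×10^8 s.
Converting: 1.190×10^8 s ÷ 86400 s/day = 1380 days.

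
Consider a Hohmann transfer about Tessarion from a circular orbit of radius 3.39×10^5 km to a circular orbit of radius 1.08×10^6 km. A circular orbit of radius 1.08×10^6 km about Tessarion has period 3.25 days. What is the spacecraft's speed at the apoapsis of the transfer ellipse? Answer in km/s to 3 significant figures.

From Kepler's third law T² = 4π²r³/μ at r = 1.08×10^6 km, T = 3.25 days = 3.25 × 86400 s = 2.808×10^5 s: μ = 4π²r³/T² = 6.30720×10^8 km³/s².
The Hohmann ellipse has a_t = (r₁ + r₂)/2 = 7.095×10^5 km.
The apoapsis of the transfer ellipse is at r = 1.080×10^6 km.
From the vis-viva equation, v = √[μ(2/r − 1/a_t)] = 16.70 km/s.

v = 16.7 km/s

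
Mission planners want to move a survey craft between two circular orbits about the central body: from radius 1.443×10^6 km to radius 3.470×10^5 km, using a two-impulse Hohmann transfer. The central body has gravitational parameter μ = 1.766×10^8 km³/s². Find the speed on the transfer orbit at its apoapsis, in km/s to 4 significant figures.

Transfer-ellipse semi-major axis a_t = (r₁ + r₂)/2 = (1.443×10^6 + 3.470×10^5)/2 = 8.950×10^5 km.
At apoapsis, r = 1.443×10^6 km.
Applying v² = μ(2/r − 1/a_t): v = 6.888 km/s.

v = 6.888 km/s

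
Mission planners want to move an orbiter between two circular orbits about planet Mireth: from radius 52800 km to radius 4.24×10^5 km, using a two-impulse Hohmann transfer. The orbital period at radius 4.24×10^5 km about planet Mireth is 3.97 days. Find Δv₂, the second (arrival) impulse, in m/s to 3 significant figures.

Δv₂ = 4110 m/s

From Kepler's third law T² = 4π²r³/μ at r = 4.24×10^5 km, T = 3.97 days = 3.97 × 86400 s = 3.43008×10^5 s: μ = 4π²r³/T² = 2.55770×10^7 km³/s².
Transfer-ellipse semi-major axis a_t = (r₁ + r₂)/2 = (52800 + 4.240×10^5)/2 = 2.384×10^5 km.
On the circular orbit at r = 4.240×10^5 km, v_c = √(μ/r) = 7.767 km/s.
Vis-viva on the transfer ellipse at r = 4.240×10^5 km gives v_t = √[μ(2/r − 1/a_t)] = 3.655 km/s.
Δv₂ = |v_t − v_c| = |3.655 − 7.767| = 4.112 km/s.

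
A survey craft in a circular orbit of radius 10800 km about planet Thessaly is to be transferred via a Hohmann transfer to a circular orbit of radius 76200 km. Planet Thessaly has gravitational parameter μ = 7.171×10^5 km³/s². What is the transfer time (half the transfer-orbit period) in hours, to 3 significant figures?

t = 9.35 hours

Semi-major axis of the transfer orbit: a_t = (10800 + 76200)/2 = 43500 km.
By Kepler's third law the transfer-orbit period is T = 2π√(a_t³/μ), so t = T/2 = 33660 s.
Converting: 33660 s ÷ 3600 s/hour = 9.35 hours.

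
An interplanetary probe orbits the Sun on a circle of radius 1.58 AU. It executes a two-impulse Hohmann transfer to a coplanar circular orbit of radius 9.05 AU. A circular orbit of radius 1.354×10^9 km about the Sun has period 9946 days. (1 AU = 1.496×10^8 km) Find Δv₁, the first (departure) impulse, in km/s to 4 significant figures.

From Kepler's third law T² = 4π²r³/μ at r = 1.354×10^9 km, T = 9946 days = 9946 × 86400 s = 8.593344×10^8 s: μ = 4π²r³/T² = 1.32706×10^11 km³/s².
In km: r₁ = 1.58 × 1.496×10^8 = 2.36368×10^8 km; r₂ = 9.05 × 1.496×10^8 = 1.35388×10^9 km.
Semi-major axis of the transfer orbit: a_t = (2.36368×10^8 + 1.35388×10^9)/2 = 7.95124×10^8 km.
On the circular orbit at r = 2.36368×10^8 km, v_c = √(μ/r) = 23.695 km/s.
Transfer-orbit speed at the same r (vis-viva, a = a_t): v_t = √[μ(2/r − 1/a_t)] = 30.919 km/s.
Δv₁ = |v_t − v_c| = |30.919 − 23.695| = 7.224 km/s.

Δv₁ = 7.224 km/s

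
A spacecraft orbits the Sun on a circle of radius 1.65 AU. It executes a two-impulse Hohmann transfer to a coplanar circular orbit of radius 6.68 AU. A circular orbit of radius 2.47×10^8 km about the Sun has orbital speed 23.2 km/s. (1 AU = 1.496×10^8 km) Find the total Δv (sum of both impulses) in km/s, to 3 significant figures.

From the circular-orbit relation v² = μ/r at r = 2.47×10^8 km: μ = v²r = (23.2)² × 2.47×10^8 = 1.32945×10^11 km³/s².
In km: r₁ = 1.65 × 1.496×10^8 = 2.4684×10^8 km; r₂ = 6.68 × 1.496×10^8 = 9.99328×10^8 km.
Transfer-ellipse semi-major axis a_t = (r₁ + r₂)/2 = (2.4684×10^8 + 9.99328×10^8)/2 = 6.23084×10^8 km.
Circular speed at r₁: v₁ = √(μ/r₁) = √(1.32945×10^11/2.4684×10^8) = 23.208 km/s.
On the transfer ellipse at r₁, vis-viva equation gives v_p = √[μ(2/r₁ − 1/a_t)] = 29.391 km/s.
First burn Δv₁ = |v_p − v₁| = 6.183 km/s.
Circular speed at r₂: v₂ = √(μ/r₂) = 11.534 km/s.
Transfer-orbit speed at r₂: v_a = √[μ(2/r₂ − 1/a_t)] = 7.2597 km/s.
Second burn Δv₂ = |v₂ − v_a| = 4.274 km/s.
Total Δv = Δv₁ + Δv₂ = 10.46 km/s.

Δv = 10.5 km/s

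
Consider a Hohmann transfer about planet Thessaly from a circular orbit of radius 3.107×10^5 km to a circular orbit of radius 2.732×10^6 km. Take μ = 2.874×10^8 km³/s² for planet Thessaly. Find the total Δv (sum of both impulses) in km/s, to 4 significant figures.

The Hohmann ellipse has a_t = (r₁ + r₂)/2 = 1.52135×10^6 km.
Circular speed at r₁: v₁ = √(μ/r₁) = √(2.874×10^8/3.107×10^5) = 30.414 km/s.
On the transfer ellipse at r₁, vis-viva gives v_p = √[μ(2/r₁ − 1/a_t)] = 40.757 km/s.
First burn Δv₁ = |v_p − v₁| = 10.34 km/s.
Circular speed at r₂: v₂ = √(μ/r₂) = 10.25659 km/s.
Transfer-orbit speed at r₂: v_a = √[μ(2/r₂ − 1/a_t)] = 4.635100 km/s.
Second burn Δv₂ = |v₂ − v_a| = 5.621 km/s.
Total Δv = Δv₁ + Δv₂ = 15.96 km/s.

Δv = 15.96 km/s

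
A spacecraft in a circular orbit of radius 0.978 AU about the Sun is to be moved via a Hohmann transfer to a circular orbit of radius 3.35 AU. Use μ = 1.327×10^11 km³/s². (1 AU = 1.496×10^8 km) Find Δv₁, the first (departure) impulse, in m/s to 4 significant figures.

In km: r₁ = 0.978 × 1.496×10^8 = 1.463088×10^8 km; r₂ = 3.35 × 1.496×10^8 = 5.0116×10^8 km.
The Hohmann ellipse has a_t = (r₁ + r₂)/2 = 3.237344×10^8 km.
Circular speed at r = 1.463088×10^8 km: v_c = √(μ/r) = 30.116 km/s.
Transfer-orbit speed at the same r (vis-viva, a = a_t): v_t = √[μ(2/r − 1/a_t)] = 37.471 km/s.
Δv₁ = |v_t − v_c| = |37.471 − 30.116| = 7.355 km/s.

Δv₁ = 7355 m/s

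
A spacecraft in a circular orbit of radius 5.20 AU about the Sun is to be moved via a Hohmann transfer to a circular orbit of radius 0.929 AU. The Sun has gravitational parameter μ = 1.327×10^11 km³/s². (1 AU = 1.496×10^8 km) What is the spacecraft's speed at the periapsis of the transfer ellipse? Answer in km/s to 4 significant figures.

In km: r₁ = 5.20 × 1.496×10^8 = 7.7792×10^8 km; r₂ = 0.929 × 1.496×10^8 = 1.389784×10^8 km.
Transfer-ellipse semi-major axis a_t = (r₁ + r₂)/2 = (7.7792×10^8 + 1.389784×10^8)/2 = 4.584492×10^8 km.
At periapsis, r = 1.389784×10^8 km.
Applying v² = μ(2/r − 1/a_t): v = 40.25 km/s.

v = 40.25 km/s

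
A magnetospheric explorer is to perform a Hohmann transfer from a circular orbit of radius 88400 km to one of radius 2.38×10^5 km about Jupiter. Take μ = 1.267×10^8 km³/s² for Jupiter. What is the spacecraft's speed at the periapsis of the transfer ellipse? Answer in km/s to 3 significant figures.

v = 45.7 km/s

Semi-major axis of the transfer orbit: a_t = (88400 + 2.380×10^5)/2 = 1.632×10^5 km.
At periapsis, r = 88400 km.
Vis-viva: v = √[μ(2/r − 1/a_t)] = √[1.267×10^8 × (2/88400 − 1/1.632×10^5)] = 45.72 km/s.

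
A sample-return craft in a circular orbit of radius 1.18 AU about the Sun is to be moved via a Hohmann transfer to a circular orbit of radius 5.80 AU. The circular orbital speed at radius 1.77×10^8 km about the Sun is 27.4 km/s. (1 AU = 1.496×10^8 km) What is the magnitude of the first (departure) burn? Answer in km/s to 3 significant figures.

From the circular-orbit relation v² = μ/r at r = 1.77×10^8 km: μ = v²r = (27.4)² × 1.77×10^8 = 1.32885×10^11 km³/s².
In km: r₁ = 1.18 × 1.496×10^8 = 1.76528×10^8 km; r₂ = 5.80 × 1.496×10^8 = 8.6768×10^8 km.
The Hohmann ellipse has a_t = (r₁ + r₂)/2 = 5.22104×10^8 km.
On the circular orbit at r = 1.76528×10^8 km, v_c = √(μ/r) = 27.437 km/s.
Transfer-orbit speed at the same r (vis-viva, a = a_t): v_t = √[μ(2/r − 1/a_t)] = 35.370 km/s.
Δv₁ = |v_t − v_c| = |35.370 − 27.437| = 7.933 km/s.

Δv₁ = 7.93 km/s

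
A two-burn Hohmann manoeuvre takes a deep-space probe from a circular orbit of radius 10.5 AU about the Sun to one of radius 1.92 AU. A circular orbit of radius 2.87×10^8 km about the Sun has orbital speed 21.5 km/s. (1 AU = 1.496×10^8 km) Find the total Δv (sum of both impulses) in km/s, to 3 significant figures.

From the circular-orbit relation v² = μ/r at r = 2.87×10^8 km: μ = v²r = (21.5)² × 2.87×10^8 = 1.32666×10^11 km³/s².
In km: r₁ = 10.5 × 1.496×10^8 = 1.5708×10^9 km; r₂ = 1.92 × 1.496×10^8 = 2.87232×10^8 km.
Semi-major axis of the transfer orbit: a_t = (1.5708×10^9 + 2.87232×10^8)/2 = 9.29016×10^8 km.
At r₁ the circular-orbit speed is v₁ = √(μ/r₁) = 9.190 km/s.
Transfer-orbit speed at r₁ (vis-viva): v_a = √[μ(2/r₁ − 1/a_t)] = 5.110 km/s.
First burn Δv₁ = |v_a − v₁| = 4.080 km/s.
Circular speed at r₂: v₂ = √(μ/r₂) = 21.491 km/s.
Transfer-orbit speed at r₂: v_p = √[μ(2/r₂ − 1/a_t)] = 27.945 km/s.
Second burn Δv₂ = |v₂ − v_p| = 6.454 km/s.
Total Δv = Δv₁ + Δv₂ = 10.53 km/s.

Δv = 10.5 km/s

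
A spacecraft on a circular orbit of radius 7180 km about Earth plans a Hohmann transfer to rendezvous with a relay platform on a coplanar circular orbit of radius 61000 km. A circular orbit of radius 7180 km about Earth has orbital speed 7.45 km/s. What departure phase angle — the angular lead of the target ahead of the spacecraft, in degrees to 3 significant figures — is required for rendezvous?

From the circular-orbit relation v² = μ/r at r = 7180 km: μ = v²r = (7.45)² × 7180 = 3.98508×10^5 km³/s².
Transfer-ellipse semi-major axis a_t = (r₁ + r₂)/2 = (7180 + 61000)/2 = 34090 km.
Transfer time t = π√(a_t³/μ) = 31324 s.
The target's mean motion on its circular orbit is ω₂ = √(μ/r₂³) = 4.1901×10^-5 rad/s.
Angle swept by the target during transfer: ω₂·t = 1.3125 rad = 75.20°.
Arrival is 180° from departure on the ellipse, so φ = 180° − 75.20° = 105°.

φ = 105°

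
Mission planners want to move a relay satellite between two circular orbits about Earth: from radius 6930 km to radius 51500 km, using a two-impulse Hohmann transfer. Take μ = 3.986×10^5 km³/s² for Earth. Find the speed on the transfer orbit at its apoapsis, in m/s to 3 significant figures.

Semi-major axis of the transfer orbit: a_t = (6930 + 51500)/2 = 29215 km.
At apoapsis, r = 51500 km.
Vis-viva: v = √[μ(2/r − 1/a_t)] = √[3.986×10^5 × (2/51500 − 1/29215)] = 1.355 km/s.

v = 1350 m/s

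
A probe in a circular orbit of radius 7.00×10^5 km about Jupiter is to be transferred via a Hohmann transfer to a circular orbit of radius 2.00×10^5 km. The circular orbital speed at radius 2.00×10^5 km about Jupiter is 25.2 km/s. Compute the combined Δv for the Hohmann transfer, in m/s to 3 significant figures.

From the circular-orbit relation v² = μ/r at r = 2.00×10^5 km: μ = v²r = (25.2)² × 2.00×10^5 = 1.27008×10^8 km³/s².
Semi-major axis of the transfer orbit: a_t = (7.000×10^5 + 2.000×10^5)/2 = 4.500×10^5 km.
Circular speed at r₁: v₁ = √(μ/r₁) = √(1.27008×10^8/7.000×10^5) = 13.47 km/s.
Transfer-orbit speed at r₁ (vis-viva): v_a = √[μ(2/r₁ − 1/a_t)] = 8.980 km/s.
First burn Δv₁ = |v_a − v₁| = 4.490 km/s.
At r₂, v₂ = √(μ/r₂) = 25.20 km/s.
Transfer-orbit speed at r₂: v_p = √[μ(2/r₂ − 1/a_t)] = 31.43 km/s.
Second burn Δv₂ = |v₂ − v_p| = 6.230 km/s.
Δv = Δv₁ + Δv₂ = 4.490 + 6.230 = 10.72 km/s.

Δv = 10700 m/s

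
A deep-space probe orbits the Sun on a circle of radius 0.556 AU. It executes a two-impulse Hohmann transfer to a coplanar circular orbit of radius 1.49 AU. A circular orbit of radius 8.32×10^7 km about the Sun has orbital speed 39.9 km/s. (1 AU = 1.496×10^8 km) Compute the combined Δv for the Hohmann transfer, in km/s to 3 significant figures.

From the circular-orbit relation v² = μ/r at r = 8.32×10^7 km: μ = v²r = (39.9)² × 8.32×10^7 = 1.32455×10^11 km³/s².
In km: r₁ = 0.556 × 1.496×10^8 = 8.31776×10^7 km; r₂ = 1.49 × 1.496×10^8 = 2.22904×10^8 km.
The Hohmann ellipse has a_t = (r₁ + r₂)/2 = 1.530408×10^8 km.
At r₁ the circular-orbit speed is v₁ = √(μ/r₁) = 39.905 km/s.
On the transfer ellipse at r₁, vis-viva equation gives v_p = √[μ(2/r₁ − 1/a_t)] = 48.160 km/s.
First burn Δv₁ = |v_p − v₁| = 8.255 km/s.
At r₂, v₂ = √(μ/r₂) = 24.377 km/s.
Transfer-orbit speed at r₂: v_a = √[μ(2/r₂ − 1/a_t)] = 17.971 km/s.
Second burn Δv₂ = |v₂ − v_a| = 6.406 km/s.
Total Δv = Δv₁ + Δv₂ = 14.66 km/s.

Δv = 14.7 km/s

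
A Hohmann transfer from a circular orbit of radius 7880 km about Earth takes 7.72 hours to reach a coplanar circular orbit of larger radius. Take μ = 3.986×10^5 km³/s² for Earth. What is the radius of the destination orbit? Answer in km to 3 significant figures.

r₂ = 55100 km

Transfer time t = 7.72 hours = 27792 s, and t = π√(a_t³/μ).
So a_t = (μ t²/π²)^(1/3) = (3.986×10^5 × (27792)² / π²)^(1/3) = 31479 km.
Since a_t = (r₁ + r₂)/2, r₂ = 2a_t − r₁ = 2×31479 − 7880 = 55078 km.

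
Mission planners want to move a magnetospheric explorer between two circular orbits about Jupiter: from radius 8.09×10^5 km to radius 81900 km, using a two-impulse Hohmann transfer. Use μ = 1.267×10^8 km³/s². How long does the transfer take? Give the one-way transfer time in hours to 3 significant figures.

Transfer-ellipse semi-major axis a_t = (r₁ + r₂)/2 = (8.090×10^5 + 81900)/2 = 4.4545×10^5 km.
Half the transfer-orbit period gives t = π√(a_t³/μ) = 82977 s.
Converting: 82977 s ÷ 3600 s/hour = 23.0 hours.

t = 23.0 hours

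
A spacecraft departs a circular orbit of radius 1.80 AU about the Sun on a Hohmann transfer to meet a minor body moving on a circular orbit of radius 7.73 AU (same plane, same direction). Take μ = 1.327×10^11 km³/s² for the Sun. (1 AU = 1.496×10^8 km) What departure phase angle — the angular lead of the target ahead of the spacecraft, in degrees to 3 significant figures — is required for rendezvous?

φ = 92.9°

In km: r₁ = 1.80 × 1.496×10^8 = 2.6928×10^8 km; r₂ = 7.73 × 1.496×10^8 = 1.156408×10^9 km.
Semi-major axis of the transfer orbit: a_t = (2.6928×10^8 + 1.156408×10^9)/2 = 7.12844×10^8 km.
Transfer time t = π√(a_t³/μ) = 1.6414×10^8 s.
Target angular speed ω₂ = √(μ/r₂³) = 9.2634×10^-9 rad/s.
Angle swept by the target during transfer: ω₂·t = 1.5205 rad = 87.12°.
The spacecraft traverses 180° on the transfer ellipse, so the target must lead by 180° − 87.12° = 92.9°.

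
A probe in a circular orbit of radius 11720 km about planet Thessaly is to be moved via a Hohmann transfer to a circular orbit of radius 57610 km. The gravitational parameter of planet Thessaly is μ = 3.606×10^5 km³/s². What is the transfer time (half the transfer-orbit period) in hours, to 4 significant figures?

t = 9.379 hours

Semi-major axis of the transfer orbit: a_t = (11720 + 57610)/2 = 34665 km.
Half the transfer-orbit period gives t = π√(a_t³/μ) = 33766 s.
Converting: 33766 s ÷ 3600 s/hour = 9.379 hours.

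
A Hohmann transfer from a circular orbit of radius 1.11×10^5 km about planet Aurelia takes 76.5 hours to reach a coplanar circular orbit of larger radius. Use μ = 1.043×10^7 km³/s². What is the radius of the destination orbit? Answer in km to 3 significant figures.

r₂ = 7.51×10^5 km

Transfer time t = 76.5 hours = 2.754×10^5 s, and t = π√(a_t³/μ).
So a_t = (μ t²/π²)^(1/3) = (1.043×10^7 × (2.754×10^5)² / π²)^(1/3) = 4.3116×10^5 km.
Since a_t = (r₁ + r₂)/2, r₂ = 2a_t − r₁ = 2×4.3116×10^5 − 1.110×10^5 = 7.5132×10^5 km.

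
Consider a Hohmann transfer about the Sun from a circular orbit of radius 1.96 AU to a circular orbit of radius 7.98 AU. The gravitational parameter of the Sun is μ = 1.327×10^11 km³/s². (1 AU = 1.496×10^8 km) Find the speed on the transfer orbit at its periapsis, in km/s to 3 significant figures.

v = 27.0 km/s

In km: r₁ = 1.96 × 1.496×10^8 = 2.93216×10^8 km; r₂ = 7.98 × 1.496×10^8 = 1.193808×10^9 km.
The Hohmann ellipse has a_t = (r₁ + r₂)/2 = 7.43512×10^8 km.
The periapsis of the transfer ellipse is at r = 2.93216×10^8 km.
Applying v² = μ(2/r − 1/a_t): v = 26.96 km/s.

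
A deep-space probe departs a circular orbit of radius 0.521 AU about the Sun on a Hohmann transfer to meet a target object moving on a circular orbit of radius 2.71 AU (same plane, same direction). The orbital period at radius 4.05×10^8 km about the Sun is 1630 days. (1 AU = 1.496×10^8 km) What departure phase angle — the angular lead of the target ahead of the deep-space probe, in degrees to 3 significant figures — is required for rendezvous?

From Kepler's third law T² = 4π²r³/μ at r = 4.05×10^8 km, T = 1630 days = 1630 × 86400 s = 1.40832×10^8 s: μ = 4π²r³/T² = 1.32228×10^11 km³/s².
In km: r₁ = 0.521 × 1.496×10^8 = 7.79416×10^7 km; r₂ = 2.71 × 1.496×10^8 = 4.05416×10^8 km.
The Hohmann ellipse has a_t = (r₁ + r₂)/2 = 2.416788×10^8 km.
The half-period of the transfer ellipse is t = π√(a_t³/μ) = 3.2460×10^7 s.
Target angular speed ω₂ = √(μ/r₂³) = 4.4546×10^-8 rad/s.
Angle swept by the target during transfer: ω₂·t = 1.44596 rad = 82.847°.
Arrival is 180° from departure on the ellipse, so φ = 180° − 82.847° = 97.2°.

φ = 97.2°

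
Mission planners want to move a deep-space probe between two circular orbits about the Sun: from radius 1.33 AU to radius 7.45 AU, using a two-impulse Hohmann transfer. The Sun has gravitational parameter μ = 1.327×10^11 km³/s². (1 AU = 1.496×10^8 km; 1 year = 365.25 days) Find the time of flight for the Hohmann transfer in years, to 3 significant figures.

In km: r₁ = 1.33 × 1.496×10^8 = 1.98968×10^8 km; r₂ = 7.45 × 1.496×10^8 = 1.11452×10^9 km.
The Hohmann ellipse has a_t = (r₁ + r₂)/2 = 6.56744×10^8 km.
By Kepler's third law the transfer-orbit period is T = 2π√(a_t³/μ), so t = T/2 = 1.451×10^8 s.
Converting: 1.451×10^8 s ÷ 3.15576×10^7 s/year (365.25 × 86400) = 4.60 years.

t = 4.60 years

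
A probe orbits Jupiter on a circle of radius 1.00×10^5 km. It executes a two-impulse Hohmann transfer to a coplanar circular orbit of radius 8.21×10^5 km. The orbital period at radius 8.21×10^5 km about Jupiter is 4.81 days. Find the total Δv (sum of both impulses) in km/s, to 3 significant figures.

Δv = 18.6 km/s

From Kepler's third law T² = 4π²r³/μ at r = 8.21×10^5 km, T = 4.81 days = 4.81 × 86400 s = 4.15584×10^5 s: μ = 4π²r³/T² = 1.26494×10^8 km³/s².
Transfer-ellipse semi-major axis a_t = (r₁ + r₂)/2 = (1.000×10^5 + 8.210×10^5)/2 = 4.605×10^5 km.
Circular speed at r₁: v₁ = √(μ/r₁) = √(1.26494×10^8/1.000×10^5) = 35.57 km/s.
Transfer-orbit speed at r₁ (vis-viva): v_p = √[μ(2/r₁ − 1/a_t)] = 47.49 km/s.
First burn Δv₁ = |v_p − v₁| = 11.92 km/s.
At r₂, v₂ = √(μ/r₂) = 12.4126 km/s.
Transfer-orbit speed at r₂: v_a = √[μ(2/r₂ − 1/a_t)] = 5.78428 km/s.
Second burn Δv₂ = |v₂ − v_a| = 6.628 km/s.
Total Δv = Δv₁ + Δv₂ = 18.55 km/s.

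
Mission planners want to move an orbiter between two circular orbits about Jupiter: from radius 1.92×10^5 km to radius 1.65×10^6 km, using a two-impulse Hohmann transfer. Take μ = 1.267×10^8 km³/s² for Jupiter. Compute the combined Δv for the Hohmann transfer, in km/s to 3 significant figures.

Semi-major axis of the transfer orbit: a_t = (1.920×10^5 + 1.650×10^6)/2 = 9.210×10^5 km.
Circular speed at r₁: v₁ = √(μ/r₁) = √(1.267×10^8/1.920×10^5) = 25.688 km/s.
On the transfer ellipse at r₁, vis-viva gives v_p = √[μ(2/r₁ − 1/a_t)] = 34.383 km/s.
First burn Δv₁ = |v_p − v₁| = 8.695 km/s.
Circular speed at r₂: v₂ = √(μ/r₂) = 8.763 km/s.
Transfer-orbit speed at r₂: v_a = √[μ(2/r₂ − 1/a_t)] = 4.001 km/s.
Second burn Δv₂ = |v₂ − v_a| = 4.762 km/s.
Δv = Δv₁ + Δv₂ = 8.695 + 4.762 = 13.46 km/s.

Δv = 13.5 km/s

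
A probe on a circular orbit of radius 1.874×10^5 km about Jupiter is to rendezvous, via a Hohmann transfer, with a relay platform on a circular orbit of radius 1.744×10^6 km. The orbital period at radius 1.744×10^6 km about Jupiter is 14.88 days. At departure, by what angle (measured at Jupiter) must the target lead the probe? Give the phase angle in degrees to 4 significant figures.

φ = 105.8°

From Kepler's third law T² = 4π²r³/μ at r = 1.744×10^6 km, T = 14.88 days = 14.88 × 86400 s = 1.285632×10^6 s: μ = 4π²r³/T² = 1.26697×10^8 km³/s².
The Hohmann ellipse has a_t = (r₁ + r₂)/2 = 9.657×10^5 km.
Transfer time t = π√(a_t³/μ) = 2.6487×10^5 s.
The target's mean motion on its circular orbit is ω₂ = √(μ/r₂³) = 4.8872×10^-6 rad/s.
Angle swept by the target during transfer: ω₂·t = 1.2945 rad = 74.17°.
The probe traverses 180° on the transfer ellipse, so the target must lead by 180° − 74.17° = 105.8°.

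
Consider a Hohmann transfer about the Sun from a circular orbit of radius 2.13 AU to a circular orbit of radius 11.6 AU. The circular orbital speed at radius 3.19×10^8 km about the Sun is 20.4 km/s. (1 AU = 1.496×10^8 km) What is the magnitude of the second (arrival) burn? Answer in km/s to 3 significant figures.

Δv₂ = 3.87 km/s

From the circular-orbit relation v² = μ/r at r = 3.19×10^8 km: μ = v²r = (20.4)² × 3.19×10^8 = 1.32755×10^11 km³/s².
In km: r₁ = 2.13 × 1.496×10^8 = 3.18648×10^8 km; r₂ = 11.6 × 1.496×10^8 = 1.73536×10^9 km.
Semi-major axis of the transfer orbit: a_t = (3.18648×10^8 + 1.73536×10^9)/2 = 1.027004×10^9 km.
Circular speed at r = 1.73536×10^9 km: v_c = √(μ/r) = 8.74643 km/s.
Transfer-orbit speed at the same r (vis-viva, a = a_t): v_t = √[μ(2/r − 1/a_t)] = 4.87192 km/s.
Δv₂ = |v_t − v_c| = |4.87192 − 8.74643| = 3.875 km/s.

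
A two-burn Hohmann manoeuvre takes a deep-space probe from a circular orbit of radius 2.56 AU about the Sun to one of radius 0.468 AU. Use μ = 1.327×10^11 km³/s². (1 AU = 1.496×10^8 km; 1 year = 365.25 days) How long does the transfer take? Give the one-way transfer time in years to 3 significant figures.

t = 0.932 years

In km: r₁ = 2.56 × 1.496×10^8 = 3.82976×10^8 km; r₂ = 0.468 × 1.496×10^8 = 7.00128×10^7 km.
Transfer-ellipse semi-major axis a_t = (r₁ + r₂)/2 = (3.82976×10^8 + 7.00128×10^7)/2 = 2.264944×10^8 km.
Transfer time t = π√(a_t³/μ) = π√((2.264944×10^8)³ / 1.327×10^11) = 2.940×10^7 s.
Converting: 2.940×10^7 s ÷ 3.15576×10^7 s/year (365.25 × 86400) = 0.932 years.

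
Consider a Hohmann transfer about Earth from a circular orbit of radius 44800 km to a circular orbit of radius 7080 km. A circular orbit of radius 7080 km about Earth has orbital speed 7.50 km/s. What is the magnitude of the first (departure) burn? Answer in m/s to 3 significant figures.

Δv₁ = 1420 m/s

From the circular-orbit relation v² = μ/r at r = 7080 km: μ = v²r = (7.50)² × 7080 = 3.98250×10^5 km³/s².
Transfer-ellipse semi-major axis a_t = (r₁ + r₂)/2 = (44800 + 7080)/2 = 25940 km.
Circular speed at r = 44800 km: v_c = √(μ/r) = 2.982 km/s.
Transfer-orbit speed at the same r (vis-viva, a = a_t): v_t = √[μ(2/r − 1/a_t)] = 1.558 km/s.
Δv₁ = |v_t − v_c| = |1.558 − 2.982| = 1.424 km/s.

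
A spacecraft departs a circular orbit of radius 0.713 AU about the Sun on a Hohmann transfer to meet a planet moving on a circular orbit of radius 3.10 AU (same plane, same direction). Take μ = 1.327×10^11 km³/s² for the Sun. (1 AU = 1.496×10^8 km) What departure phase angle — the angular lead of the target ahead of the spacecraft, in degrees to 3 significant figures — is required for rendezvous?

φ = 93.2°

In km: r₁ = 0.713 × 1.496×10^8 = 1.066648×10^8 km; r₂ = 3.10 × 1.496×10^8 = 4.6376×10^8 km.
Semi-major axis of the transfer orbit: a_t = (1.066648×10^8 + 4.6376×10^8)/2 = 2.852124×10^8 km.
The half-period of the transfer ellipse is t = π√(a_t³/μ) = 4.1540×10^7 s.
Target angular speed ω₂ = √(μ/r₂³) = 3.6475×10^-8 rad/s.
Angle swept by the target during transfer: ω₂·t = 1.5152 rad = 86.81°.
The spacecraft traverses 180° on the transfer ellipse, so the target must lead by 180° − 86.81° = 93.2°.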